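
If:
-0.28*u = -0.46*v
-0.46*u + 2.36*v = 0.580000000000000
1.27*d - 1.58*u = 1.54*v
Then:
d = 1.18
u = 0.59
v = 0.36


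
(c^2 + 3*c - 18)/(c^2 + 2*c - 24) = (c - 3)/(c - 4)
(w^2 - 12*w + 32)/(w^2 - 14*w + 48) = (w - 4)/(w - 6)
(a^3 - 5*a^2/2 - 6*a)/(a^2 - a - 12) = a*(2*a + 3)/(2*(a + 3))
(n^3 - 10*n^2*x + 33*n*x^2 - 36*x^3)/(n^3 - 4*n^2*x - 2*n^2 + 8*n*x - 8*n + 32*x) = (n^2 - 6*n*x + 9*x^2)/(n^2 - 2*n - 8)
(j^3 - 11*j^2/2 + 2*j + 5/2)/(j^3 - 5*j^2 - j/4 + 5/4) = 2*(j - 1)/(2*j - 1)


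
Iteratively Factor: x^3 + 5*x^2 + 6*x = (x)*(x^2 + 5*x + 6) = x*(x + 3)*(x + 2)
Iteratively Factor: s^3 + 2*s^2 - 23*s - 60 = (s + 3)*(s^2 - s - 20) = (s + 3)*(s + 4)*(s - 5)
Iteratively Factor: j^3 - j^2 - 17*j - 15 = (j + 3)*(j^2 - 4*j - 5) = (j - 5)*(j + 3)*(j + 1)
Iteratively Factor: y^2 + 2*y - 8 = (y + 4)*(y - 2)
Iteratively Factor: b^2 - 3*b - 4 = (b - 4)*(b + 1)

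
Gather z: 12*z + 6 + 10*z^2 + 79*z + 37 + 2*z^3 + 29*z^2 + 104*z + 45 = 2*z^3 + 39*z^2 + 195*z + 88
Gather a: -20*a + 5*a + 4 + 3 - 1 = 6 - 15*a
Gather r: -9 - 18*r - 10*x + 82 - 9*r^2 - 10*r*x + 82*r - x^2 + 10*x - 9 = -9*r^2 + r*(64 - 10*x) - x^2 + 64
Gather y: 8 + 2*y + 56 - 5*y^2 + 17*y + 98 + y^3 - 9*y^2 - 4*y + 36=y^3 - 14*y^2 + 15*y + 198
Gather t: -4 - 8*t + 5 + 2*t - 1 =-6*t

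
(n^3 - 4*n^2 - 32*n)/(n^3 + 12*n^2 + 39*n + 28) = n*(n - 8)/(n^2 + 8*n + 7)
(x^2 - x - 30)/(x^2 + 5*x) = (x - 6)/x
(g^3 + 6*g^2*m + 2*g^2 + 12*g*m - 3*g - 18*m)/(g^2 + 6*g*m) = g + 2 - 3/g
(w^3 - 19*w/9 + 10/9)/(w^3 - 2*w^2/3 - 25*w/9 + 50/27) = 3*(w - 1)/(3*w - 5)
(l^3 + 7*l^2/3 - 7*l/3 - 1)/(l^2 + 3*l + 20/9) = 3*(3*l^3 + 7*l^2 - 7*l - 3)/(9*l^2 + 27*l + 20)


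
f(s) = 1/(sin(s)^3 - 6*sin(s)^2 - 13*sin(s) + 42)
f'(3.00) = -0.00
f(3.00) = 0.02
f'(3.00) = -0.00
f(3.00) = 0.02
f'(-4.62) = -0.00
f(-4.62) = 0.04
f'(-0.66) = 0.00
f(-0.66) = 0.02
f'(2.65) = -0.01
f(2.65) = 0.03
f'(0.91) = 0.02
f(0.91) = 0.04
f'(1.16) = 0.01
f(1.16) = 0.04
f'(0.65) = 0.01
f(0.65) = 0.03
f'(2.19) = -0.02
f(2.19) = 0.04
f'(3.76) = -0.00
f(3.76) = 0.02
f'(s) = (-3*sin(s)^2*cos(s) + 12*sin(s)*cos(s) + 13*cos(s))/(sin(s)^3 - 6*sin(s)^2 - 13*sin(s) + 42)^2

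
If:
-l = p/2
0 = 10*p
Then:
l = 0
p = 0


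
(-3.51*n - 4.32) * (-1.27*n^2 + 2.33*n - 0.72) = 4.4577*n^3 - 2.6919*n^2 - 7.5384*n + 3.1104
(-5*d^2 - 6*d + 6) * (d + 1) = -5*d^3 - 11*d^2 + 6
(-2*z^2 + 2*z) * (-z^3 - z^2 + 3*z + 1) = 2*z^5 - 8*z^3 + 4*z^2 + 2*z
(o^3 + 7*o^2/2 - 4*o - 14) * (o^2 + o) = o^5 + 9*o^4/2 - o^3/2 - 18*o^2 - 14*o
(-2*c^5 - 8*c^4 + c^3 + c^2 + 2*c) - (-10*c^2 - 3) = -2*c^5 - 8*c^4 + c^3 + 11*c^2 + 2*c + 3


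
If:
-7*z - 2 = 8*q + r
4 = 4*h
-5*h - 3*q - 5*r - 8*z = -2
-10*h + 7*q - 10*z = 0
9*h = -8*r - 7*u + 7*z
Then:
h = 1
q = 200/559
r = 5/13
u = -9684/3913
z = -419/559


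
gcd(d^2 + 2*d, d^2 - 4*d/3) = d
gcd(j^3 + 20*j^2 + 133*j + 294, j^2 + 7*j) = j + 7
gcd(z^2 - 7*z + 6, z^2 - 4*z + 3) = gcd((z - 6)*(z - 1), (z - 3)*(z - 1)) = z - 1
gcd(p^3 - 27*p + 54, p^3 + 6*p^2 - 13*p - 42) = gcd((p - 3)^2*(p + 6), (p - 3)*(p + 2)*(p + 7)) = p - 3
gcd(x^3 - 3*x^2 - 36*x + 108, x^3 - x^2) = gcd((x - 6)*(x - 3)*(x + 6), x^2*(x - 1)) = 1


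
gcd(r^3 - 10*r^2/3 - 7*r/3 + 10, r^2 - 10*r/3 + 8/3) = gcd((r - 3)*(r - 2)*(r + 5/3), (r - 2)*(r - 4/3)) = r - 2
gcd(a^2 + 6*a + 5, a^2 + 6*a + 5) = a^2 + 6*a + 5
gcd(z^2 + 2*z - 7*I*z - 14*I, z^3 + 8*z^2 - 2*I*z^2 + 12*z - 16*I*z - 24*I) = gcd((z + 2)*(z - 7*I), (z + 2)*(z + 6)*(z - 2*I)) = z + 2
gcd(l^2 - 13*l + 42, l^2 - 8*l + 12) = l - 6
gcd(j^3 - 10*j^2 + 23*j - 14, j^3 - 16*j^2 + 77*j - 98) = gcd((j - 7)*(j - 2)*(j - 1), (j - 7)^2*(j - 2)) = j^2 - 9*j + 14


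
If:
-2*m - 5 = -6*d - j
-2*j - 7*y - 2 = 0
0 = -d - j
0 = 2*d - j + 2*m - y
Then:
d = 11/18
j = -11/18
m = -35/36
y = -1/9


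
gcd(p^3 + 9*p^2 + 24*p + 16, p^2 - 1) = p + 1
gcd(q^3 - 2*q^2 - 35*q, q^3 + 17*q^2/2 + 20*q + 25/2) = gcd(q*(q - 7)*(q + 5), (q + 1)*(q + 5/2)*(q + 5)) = q + 5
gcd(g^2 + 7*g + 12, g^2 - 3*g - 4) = 1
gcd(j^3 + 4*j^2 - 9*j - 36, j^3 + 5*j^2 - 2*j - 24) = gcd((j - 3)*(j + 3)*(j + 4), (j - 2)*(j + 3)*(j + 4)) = j^2 + 7*j + 12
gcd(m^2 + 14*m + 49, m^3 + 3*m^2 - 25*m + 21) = m + 7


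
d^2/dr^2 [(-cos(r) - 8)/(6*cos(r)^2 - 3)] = (-36*sin(r)^4*cos(r) - 128*sin(r)^4 + 128*sin(r)^2 + 10*cos(r) - 9*cos(3*r) + 2*cos(5*r) + 32)/(3*(2*sin(r)^2 - 1)^3)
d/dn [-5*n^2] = -10*n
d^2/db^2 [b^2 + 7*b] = 2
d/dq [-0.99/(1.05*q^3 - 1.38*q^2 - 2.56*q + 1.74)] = (3.1185*q^2 - 2.7324*q - 2.5344)/(1.05*q^3 - 1.38*q^2 - 2.56*q + 1.74)^2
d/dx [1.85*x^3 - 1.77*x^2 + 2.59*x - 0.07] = 5.55*x^2 - 3.54*x + 2.59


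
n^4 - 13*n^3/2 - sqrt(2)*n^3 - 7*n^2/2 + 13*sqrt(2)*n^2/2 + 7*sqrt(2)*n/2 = n*(n - 7)*(n + 1/2)*(n - sqrt(2))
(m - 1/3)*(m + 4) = m^2 + 11*m/3 - 4/3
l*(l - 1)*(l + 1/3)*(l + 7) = l^4 + 19*l^3/3 - 5*l^2 - 7*l/3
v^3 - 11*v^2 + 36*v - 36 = (v - 6)*(v - 3)*(v - 2)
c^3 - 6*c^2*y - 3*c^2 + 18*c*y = c*(c - 3)*(c - 6*y)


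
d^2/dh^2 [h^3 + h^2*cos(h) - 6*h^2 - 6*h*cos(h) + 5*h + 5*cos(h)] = -h^2*cos(h) - 4*h*sin(h) + 6*h*cos(h) + 6*h + 12*sin(h) - 3*cos(h) - 12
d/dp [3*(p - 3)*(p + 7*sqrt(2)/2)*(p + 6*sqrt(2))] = 9*p^2 - 18*p + 57*sqrt(2)*p - 171*sqrt(2)/2 + 126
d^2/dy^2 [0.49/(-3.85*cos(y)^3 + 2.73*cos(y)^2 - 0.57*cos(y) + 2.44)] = (-143.956512*(0.952970297029703*sin(y)^2 + 0.450495049504951*cos(y) - 1.0)^2*sin(y)^2 + (-1.694175*cos(y) + 2.6754*cos(2*y) - 4.244625*cos(3*y))*(3.85*cos(y)^3 - 2.73*cos(y)^2 + 0.57*cos(y) - 2.44))/(3.85*cos(y)^3 - 2.73*cos(y)^2 + 0.57*cos(y) - 2.44)^3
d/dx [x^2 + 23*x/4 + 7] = 2*x + 23/4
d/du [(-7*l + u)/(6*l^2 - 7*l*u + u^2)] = (6*l^2 - 7*l*u + u^2 - (7*l - 2*u)*(7*l - u))/(6*l^2 - 7*l*u + u^2)^2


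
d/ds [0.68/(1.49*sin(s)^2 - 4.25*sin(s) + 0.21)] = (2.89 - 2.0264*sin(s))*cos(s)/(1.49*sin(s)^2 - 4.25*sin(s) + 0.21)^2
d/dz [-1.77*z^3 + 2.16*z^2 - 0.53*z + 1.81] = -5.31*z^2 + 4.32*z - 0.53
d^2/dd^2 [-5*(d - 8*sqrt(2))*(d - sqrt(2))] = -10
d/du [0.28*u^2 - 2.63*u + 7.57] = 0.56*u - 2.63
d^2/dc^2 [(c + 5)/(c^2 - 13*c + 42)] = 2*((8 - 3*c)*(c^2 - 13*c + 42) + (c + 5)*(2*c - 13)^2)/(c^2 - 13*c + 42)^3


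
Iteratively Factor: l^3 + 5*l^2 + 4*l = (l + 1)*(l^2 + 4*l) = (l + 1)*(l + 4)*(l)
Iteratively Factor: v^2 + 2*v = (v + 2)*(v)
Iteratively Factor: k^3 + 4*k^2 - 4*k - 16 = (k + 4)*(k^2 - 4) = (k + 2)*(k + 4)*(k - 2)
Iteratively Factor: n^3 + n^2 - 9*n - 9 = (n - 3)*(n^2 + 4*n + 3) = (n - 3)*(n + 3)*(n + 1)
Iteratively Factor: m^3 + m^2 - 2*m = (m + 2)*(m^2 - m) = (m - 1)*(m + 2)*(m)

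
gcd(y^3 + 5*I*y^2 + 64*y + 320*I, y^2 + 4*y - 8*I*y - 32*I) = y - 8*I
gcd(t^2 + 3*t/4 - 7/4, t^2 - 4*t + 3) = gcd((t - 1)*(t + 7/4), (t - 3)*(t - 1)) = t - 1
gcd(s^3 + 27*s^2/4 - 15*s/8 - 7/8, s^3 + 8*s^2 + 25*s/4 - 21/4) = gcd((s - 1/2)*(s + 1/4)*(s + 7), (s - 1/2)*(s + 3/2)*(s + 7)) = s^2 + 13*s/2 - 7/2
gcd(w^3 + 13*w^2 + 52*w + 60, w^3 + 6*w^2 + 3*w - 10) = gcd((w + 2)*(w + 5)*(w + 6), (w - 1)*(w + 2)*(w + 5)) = w^2 + 7*w + 10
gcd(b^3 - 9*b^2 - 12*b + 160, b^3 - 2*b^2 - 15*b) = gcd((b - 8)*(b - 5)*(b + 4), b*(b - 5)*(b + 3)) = b - 5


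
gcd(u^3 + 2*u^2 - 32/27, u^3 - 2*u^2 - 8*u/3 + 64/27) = u^2 + 2*u/3 - 8/9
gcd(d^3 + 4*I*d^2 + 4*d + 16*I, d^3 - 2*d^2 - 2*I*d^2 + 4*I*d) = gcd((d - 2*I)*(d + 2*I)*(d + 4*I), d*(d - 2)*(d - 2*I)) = d - 2*I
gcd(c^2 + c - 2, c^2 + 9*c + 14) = c + 2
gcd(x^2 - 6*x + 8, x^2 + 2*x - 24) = x - 4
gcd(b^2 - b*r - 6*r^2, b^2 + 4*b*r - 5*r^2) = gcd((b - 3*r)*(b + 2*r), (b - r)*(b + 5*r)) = 1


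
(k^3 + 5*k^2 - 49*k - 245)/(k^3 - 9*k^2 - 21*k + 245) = (k + 7)/(k - 7)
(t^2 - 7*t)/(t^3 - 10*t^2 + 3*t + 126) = t/(t^2 - 3*t - 18)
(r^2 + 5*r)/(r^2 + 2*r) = (r + 5)/(r + 2)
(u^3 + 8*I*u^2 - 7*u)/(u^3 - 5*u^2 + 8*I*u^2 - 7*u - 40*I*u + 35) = u/(u - 5)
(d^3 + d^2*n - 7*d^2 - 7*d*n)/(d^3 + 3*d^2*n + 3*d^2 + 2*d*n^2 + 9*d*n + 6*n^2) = d*(d - 7)/(d^2 + 2*d*n + 3*d + 6*n)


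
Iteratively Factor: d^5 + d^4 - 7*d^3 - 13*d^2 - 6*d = (d - 3)*(d^4 + 4*d^3 + 5*d^2 + 2*d) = (d - 3)*(d + 1)*(d^3 + 3*d^2 + 2*d) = d*(d - 3)*(d + 1)*(d^2 + 3*d + 2) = d*(d - 3)*(d + 1)^2*(d + 2)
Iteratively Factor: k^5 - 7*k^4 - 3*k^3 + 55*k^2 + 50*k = (k + 1)*(k^4 - 8*k^3 + 5*k^2 + 50*k) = (k - 5)*(k + 1)*(k^3 - 3*k^2 - 10*k) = (k - 5)^2*(k + 1)*(k^2 + 2*k) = (k - 5)^2*(k + 1)*(k + 2)*(k)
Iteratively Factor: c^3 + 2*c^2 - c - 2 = (c + 2)*(c^2 - 1) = (c - 1)*(c + 2)*(c + 1)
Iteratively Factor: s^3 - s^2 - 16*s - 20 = (s + 2)*(s^2 - 3*s - 10) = (s + 2)^2*(s - 5)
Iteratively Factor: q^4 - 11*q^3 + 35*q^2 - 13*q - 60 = (q - 3)*(q^3 - 8*q^2 + 11*q + 20) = (q - 3)*(q + 1)*(q^2 - 9*q + 20) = (q - 4)*(q - 3)*(q + 1)*(q - 5)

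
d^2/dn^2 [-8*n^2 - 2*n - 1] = -16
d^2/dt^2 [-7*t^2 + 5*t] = -14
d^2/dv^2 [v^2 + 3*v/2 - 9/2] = 2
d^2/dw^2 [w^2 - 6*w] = 2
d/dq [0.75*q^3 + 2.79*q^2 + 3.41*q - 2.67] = 2.25*q^2 + 5.58*q + 3.41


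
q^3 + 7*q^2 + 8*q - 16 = (q - 1)*(q + 4)^2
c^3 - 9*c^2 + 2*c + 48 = (c - 8)*(c - 3)*(c + 2)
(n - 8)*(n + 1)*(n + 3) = n^3 - 4*n^2 - 29*n - 24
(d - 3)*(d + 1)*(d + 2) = d^3 - 7*d - 6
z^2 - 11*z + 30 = (z - 6)*(z - 5)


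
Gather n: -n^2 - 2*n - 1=-n^2 - 2*n - 1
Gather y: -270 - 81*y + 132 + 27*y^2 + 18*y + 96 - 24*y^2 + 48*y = 3*y^2 - 15*y - 42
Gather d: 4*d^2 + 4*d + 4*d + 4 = 4*d^2 + 8*d + 4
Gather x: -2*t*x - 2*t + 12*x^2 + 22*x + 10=-2*t + 12*x^2 + x*(22 - 2*t) + 10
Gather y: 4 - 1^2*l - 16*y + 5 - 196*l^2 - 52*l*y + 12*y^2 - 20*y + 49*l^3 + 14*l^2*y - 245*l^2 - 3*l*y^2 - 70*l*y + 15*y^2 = 49*l^3 - 441*l^2 - l + y^2*(27 - 3*l) + y*(14*l^2 - 122*l - 36) + 9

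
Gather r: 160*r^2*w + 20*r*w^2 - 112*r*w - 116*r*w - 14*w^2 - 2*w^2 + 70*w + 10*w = 160*r^2*w + r*(20*w^2 - 228*w) - 16*w^2 + 80*w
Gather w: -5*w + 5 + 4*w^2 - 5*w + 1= 4*w^2 - 10*w + 6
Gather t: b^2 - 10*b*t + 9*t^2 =b^2 - 10*b*t + 9*t^2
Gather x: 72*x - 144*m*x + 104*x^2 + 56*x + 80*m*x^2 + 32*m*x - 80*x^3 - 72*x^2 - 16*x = -80*x^3 + x^2*(80*m + 32) + x*(112 - 112*m)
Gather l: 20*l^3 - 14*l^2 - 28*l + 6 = 20*l^3 - 14*l^2 - 28*l + 6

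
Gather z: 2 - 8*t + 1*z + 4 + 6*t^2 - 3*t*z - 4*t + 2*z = 6*t^2 - 12*t + z*(3 - 3*t) + 6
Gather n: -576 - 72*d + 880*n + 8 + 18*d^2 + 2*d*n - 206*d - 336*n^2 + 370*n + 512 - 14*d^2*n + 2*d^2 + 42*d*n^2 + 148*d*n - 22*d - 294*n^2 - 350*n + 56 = 20*d^2 - 300*d + n^2*(42*d - 630) + n*(-14*d^2 + 150*d + 900)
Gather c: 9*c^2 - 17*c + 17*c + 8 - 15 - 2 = 9*c^2 - 9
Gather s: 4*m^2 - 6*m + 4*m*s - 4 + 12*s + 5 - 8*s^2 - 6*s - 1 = 4*m^2 - 6*m - 8*s^2 + s*(4*m + 6)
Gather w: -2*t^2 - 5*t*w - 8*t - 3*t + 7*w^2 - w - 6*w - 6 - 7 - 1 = -2*t^2 - 11*t + 7*w^2 + w*(-5*t - 7) - 14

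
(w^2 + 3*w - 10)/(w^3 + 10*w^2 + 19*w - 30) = (w - 2)/(w^2 + 5*w - 6)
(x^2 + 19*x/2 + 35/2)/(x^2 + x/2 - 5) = (x + 7)/(x - 2)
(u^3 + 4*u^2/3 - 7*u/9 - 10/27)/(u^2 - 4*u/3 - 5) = (u^2 - u/3 - 2/9)/(u - 3)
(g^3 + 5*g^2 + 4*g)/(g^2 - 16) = g*(g + 1)/(g - 4)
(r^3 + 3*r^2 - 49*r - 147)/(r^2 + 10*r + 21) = r - 7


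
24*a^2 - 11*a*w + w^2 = (-8*a + w)*(-3*a + w)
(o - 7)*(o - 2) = o^2 - 9*o + 14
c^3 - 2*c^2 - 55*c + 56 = (c - 8)*(c - 1)*(c + 7)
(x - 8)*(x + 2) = x^2 - 6*x - 16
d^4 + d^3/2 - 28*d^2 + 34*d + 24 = (d - 4)*(d - 2)*(d + 1/2)*(d + 6)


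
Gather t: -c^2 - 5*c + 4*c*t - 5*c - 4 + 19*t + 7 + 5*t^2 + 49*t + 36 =-c^2 - 10*c + 5*t^2 + t*(4*c + 68) + 39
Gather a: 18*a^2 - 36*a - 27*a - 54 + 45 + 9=18*a^2 - 63*a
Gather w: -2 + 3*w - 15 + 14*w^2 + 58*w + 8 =14*w^2 + 61*w - 9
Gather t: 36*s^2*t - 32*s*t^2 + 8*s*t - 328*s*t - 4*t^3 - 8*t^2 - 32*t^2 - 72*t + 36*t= -4*t^3 + t^2*(-32*s - 40) + t*(36*s^2 - 320*s - 36)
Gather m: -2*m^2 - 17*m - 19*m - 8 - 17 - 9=-2*m^2 - 36*m - 34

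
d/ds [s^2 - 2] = 2*s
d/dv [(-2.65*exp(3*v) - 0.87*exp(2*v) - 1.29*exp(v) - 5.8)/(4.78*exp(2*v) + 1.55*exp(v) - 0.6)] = (-12.667*exp(4*v) - 8.215*exp(3*v) + 9.5877*exp(2*v) + 56.492*exp(v) + 9.764)*exp(v)/(22.8484*exp(4*v) + 14.818*exp(3*v) - 3.3335*exp(2*v) - 1.86*exp(v) + 0.36)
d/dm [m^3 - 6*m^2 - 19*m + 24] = 3*m^2 - 12*m - 19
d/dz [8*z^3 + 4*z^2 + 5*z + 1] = 24*z^2 + 8*z + 5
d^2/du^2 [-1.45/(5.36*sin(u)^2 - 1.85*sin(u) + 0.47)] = (166.63168*sin(u)^4 - 43.1346*sin(u)^3 - 259.596255*sin(u)^2 + 87.529975*sin(u) - 2.61957)/(5.36*sin(u)^2 - 1.85*sin(u) + 0.47)^3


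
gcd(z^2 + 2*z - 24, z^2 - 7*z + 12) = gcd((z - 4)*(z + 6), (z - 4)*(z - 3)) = z - 4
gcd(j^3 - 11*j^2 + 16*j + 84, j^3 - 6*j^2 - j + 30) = j + 2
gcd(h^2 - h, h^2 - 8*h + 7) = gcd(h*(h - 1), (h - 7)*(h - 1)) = h - 1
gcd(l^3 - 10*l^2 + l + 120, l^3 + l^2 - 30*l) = l - 5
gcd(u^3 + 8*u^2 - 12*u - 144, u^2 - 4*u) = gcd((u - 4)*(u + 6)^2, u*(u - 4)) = u - 4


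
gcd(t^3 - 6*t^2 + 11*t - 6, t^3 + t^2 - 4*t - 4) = t - 2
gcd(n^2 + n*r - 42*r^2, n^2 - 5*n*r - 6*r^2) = -n + 6*r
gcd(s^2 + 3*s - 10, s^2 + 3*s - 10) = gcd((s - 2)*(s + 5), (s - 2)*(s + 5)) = s^2 + 3*s - 10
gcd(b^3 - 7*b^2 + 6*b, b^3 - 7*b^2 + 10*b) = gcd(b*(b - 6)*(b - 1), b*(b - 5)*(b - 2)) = b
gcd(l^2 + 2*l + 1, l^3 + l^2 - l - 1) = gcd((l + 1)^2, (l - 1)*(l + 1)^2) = l^2 + 2*l + 1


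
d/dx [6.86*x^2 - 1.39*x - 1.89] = 13.72*x - 1.39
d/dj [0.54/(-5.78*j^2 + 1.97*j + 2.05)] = (6.2424*j - 1.0638)/(-5.78*j^2 + 1.97*j + 2.05)^2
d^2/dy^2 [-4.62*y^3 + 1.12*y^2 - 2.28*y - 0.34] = 2.24 - 27.72*y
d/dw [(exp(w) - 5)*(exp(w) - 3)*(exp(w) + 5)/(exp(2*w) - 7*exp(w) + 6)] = (exp(4*w) - 14*exp(3*w) + 64*exp(2*w) - 186*exp(w) + 375)*exp(w)/(exp(4*w) - 14*exp(3*w) + 61*exp(2*w) - 84*exp(w) + 36)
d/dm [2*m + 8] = 2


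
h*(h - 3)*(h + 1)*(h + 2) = h^4 - 7*h^2 - 6*h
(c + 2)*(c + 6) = c^2 + 8*c + 12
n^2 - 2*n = n*(n - 2)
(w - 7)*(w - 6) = w^2 - 13*w + 42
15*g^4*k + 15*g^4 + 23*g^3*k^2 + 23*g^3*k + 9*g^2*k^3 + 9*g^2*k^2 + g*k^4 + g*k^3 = (g + k)*(3*g + k)*(5*g + k)*(g*k + g)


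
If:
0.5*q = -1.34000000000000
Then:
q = -2.68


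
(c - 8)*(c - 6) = c^2 - 14*c + 48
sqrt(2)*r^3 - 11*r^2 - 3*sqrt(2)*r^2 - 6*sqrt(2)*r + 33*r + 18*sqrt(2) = (r - 3)*(r - 6*sqrt(2))*(sqrt(2)*r + 1)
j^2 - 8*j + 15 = (j - 5)*(j - 3)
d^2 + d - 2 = (d - 1)*(d + 2)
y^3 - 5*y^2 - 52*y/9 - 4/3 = (y - 6)*(y + 1/3)*(y + 2/3)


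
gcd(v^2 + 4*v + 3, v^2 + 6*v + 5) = v + 1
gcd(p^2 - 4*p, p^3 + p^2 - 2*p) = p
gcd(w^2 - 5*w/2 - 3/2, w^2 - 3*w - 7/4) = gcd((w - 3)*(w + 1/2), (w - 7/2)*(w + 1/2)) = w + 1/2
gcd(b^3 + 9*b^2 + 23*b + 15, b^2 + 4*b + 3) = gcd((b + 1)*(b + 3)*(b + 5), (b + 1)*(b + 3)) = b^2 + 4*b + 3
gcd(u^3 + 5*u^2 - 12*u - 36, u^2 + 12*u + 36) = u + 6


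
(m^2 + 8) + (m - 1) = m^2 + m + 7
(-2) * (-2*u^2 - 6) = 4*u^2 + 12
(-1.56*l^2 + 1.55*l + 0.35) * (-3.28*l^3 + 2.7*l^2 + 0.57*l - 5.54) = 5.1168*l^5 - 9.296*l^4 + 2.1478*l^3 + 10.4709*l^2 - 8.3875*l - 1.939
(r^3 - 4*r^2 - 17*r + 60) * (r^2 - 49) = r^5 - 4*r^4 - 66*r^3 + 256*r^2 + 833*r - 2940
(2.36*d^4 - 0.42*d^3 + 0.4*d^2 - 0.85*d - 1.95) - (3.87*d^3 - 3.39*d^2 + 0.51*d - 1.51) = 2.36*d^4 - 4.29*d^3 + 3.79*d^2 - 1.36*d - 0.44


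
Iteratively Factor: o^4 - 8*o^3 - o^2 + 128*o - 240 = (o - 4)*(o^3 - 4*o^2 - 17*o + 60) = (o - 5)*(o - 4)*(o^2 + o - 12) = (o - 5)*(o - 4)*(o - 3)*(o + 4)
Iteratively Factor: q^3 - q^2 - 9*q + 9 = (q - 1)*(q^2 - 9) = (q - 1)*(q + 3)*(q - 3)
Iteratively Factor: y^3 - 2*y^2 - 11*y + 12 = (y + 3)*(y^2 - 5*y + 4) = (y - 1)*(y + 3)*(y - 4)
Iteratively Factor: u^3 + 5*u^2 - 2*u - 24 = (u - 2)*(u^2 + 7*u + 12) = (u - 2)*(u + 4)*(u + 3)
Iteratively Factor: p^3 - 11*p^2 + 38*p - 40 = (p - 2)*(p^2 - 9*p + 20) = (p - 5)*(p - 2)*(p - 4)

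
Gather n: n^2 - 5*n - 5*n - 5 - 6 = n^2 - 10*n - 11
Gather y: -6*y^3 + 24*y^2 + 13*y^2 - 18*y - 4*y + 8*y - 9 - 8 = -6*y^3 + 37*y^2 - 14*y - 17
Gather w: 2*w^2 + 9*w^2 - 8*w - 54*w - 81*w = 11*w^2 - 143*w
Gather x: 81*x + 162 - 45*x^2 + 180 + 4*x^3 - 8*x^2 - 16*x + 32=4*x^3 - 53*x^2 + 65*x + 374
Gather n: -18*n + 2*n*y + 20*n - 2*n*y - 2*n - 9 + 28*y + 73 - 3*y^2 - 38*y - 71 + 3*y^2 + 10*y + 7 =0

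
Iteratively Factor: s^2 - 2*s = (s - 2)*(s)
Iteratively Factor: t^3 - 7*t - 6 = (t - 3)*(t^2 + 3*t + 2) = (t - 3)*(t + 1)*(t + 2)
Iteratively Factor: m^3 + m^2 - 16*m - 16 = (m - 4)*(m^2 + 5*m + 4) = (m - 4)*(m + 1)*(m + 4)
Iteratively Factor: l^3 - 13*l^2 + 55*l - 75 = (l - 3)*(l^2 - 10*l + 25) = (l - 5)*(l - 3)*(l - 5)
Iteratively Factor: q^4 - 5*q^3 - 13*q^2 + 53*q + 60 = (q + 3)*(q^3 - 8*q^2 + 11*q + 20) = (q + 1)*(q + 3)*(q^2 - 9*q + 20) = (q - 5)*(q + 1)*(q + 3)*(q - 4)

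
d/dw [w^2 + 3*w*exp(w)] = 3*w*exp(w) + 2*w + 3*exp(w)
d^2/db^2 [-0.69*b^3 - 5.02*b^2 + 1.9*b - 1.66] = -4.14*b - 10.04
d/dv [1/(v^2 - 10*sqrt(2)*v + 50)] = 2*(-v + 5*sqrt(2))/(v^2 - 10*sqrt(2)*v + 50)^2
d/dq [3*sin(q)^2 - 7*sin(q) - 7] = (6*sin(q) - 7)*cos(q)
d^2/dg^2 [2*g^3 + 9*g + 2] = 12*g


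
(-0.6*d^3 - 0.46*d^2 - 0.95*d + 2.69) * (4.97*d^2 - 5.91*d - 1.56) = -2.982*d^5 + 1.2598*d^4 - 1.0669*d^3 + 19.7014*d^2 - 14.4159*d - 4.1964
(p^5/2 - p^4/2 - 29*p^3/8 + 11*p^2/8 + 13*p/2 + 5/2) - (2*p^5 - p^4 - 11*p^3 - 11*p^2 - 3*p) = -3*p^5/2 + p^4/2 + 59*p^3/8 + 99*p^2/8 + 19*p/2 + 5/2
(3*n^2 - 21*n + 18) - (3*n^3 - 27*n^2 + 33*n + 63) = -3*n^3 + 30*n^2 - 54*n - 45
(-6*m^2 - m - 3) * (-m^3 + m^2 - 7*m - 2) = 6*m^5 - 5*m^4 + 44*m^3 + 16*m^2 + 23*m + 6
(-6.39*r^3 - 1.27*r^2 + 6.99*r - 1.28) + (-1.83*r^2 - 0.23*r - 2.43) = -6.39*r^3 - 3.1*r^2 + 6.76*r - 3.71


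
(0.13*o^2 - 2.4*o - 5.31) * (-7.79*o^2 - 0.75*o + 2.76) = -1.0127*o^4 + 18.5985*o^3 + 43.5237*o^2 - 2.6415*o - 14.6556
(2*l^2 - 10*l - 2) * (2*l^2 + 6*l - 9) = 4*l^4 - 8*l^3 - 82*l^2 + 78*l + 18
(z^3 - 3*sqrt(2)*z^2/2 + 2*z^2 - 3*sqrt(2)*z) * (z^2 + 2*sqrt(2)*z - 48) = z^5 + sqrt(2)*z^4/2 + 2*z^4 - 54*z^3 + sqrt(2)*z^3 - 108*z^2 + 72*sqrt(2)*z^2 + 144*sqrt(2)*z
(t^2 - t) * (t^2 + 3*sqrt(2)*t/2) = t^4 - t^3 + 3*sqrt(2)*t^3/2 - 3*sqrt(2)*t^2/2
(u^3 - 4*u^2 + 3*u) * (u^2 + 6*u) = u^5 + 2*u^4 - 21*u^3 + 18*u^2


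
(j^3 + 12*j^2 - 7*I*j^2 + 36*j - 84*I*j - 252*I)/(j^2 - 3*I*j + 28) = (j^2 + 12*j + 36)/(j + 4*I)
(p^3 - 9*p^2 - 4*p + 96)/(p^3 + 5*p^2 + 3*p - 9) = (p^2 - 12*p + 32)/(p^2 + 2*p - 3)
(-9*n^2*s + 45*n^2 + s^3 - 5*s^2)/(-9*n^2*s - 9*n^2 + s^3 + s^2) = (s - 5)/(s + 1)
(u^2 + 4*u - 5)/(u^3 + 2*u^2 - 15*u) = (u - 1)/(u*(u - 3))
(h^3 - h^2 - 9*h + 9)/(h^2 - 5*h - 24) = (h^2 - 4*h + 3)/(h - 8)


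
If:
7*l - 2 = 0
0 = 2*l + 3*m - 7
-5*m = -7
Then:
No Solution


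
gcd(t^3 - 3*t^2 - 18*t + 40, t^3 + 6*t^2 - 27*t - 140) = t^2 - t - 20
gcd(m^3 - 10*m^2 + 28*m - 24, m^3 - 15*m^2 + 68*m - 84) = m^2 - 8*m + 12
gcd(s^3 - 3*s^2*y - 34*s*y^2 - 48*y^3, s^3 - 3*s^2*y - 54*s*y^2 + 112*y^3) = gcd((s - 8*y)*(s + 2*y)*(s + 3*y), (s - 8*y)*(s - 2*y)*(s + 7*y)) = -s + 8*y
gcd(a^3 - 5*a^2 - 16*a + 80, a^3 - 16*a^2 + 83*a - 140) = a^2 - 9*a + 20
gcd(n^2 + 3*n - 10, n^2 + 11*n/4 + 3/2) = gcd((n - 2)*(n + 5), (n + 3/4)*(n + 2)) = 1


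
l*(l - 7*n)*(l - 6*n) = l^3 - 13*l^2*n + 42*l*n^2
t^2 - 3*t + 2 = (t - 2)*(t - 1)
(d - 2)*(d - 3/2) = d^2 - 7*d/2 + 3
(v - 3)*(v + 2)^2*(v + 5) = v^4 + 6*v^3 - 3*v^2 - 52*v - 60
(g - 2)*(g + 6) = g^2 + 4*g - 12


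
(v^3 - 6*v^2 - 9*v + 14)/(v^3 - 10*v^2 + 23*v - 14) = (v + 2)/(v - 2)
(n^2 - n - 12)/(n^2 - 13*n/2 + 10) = 2*(n + 3)/(2*n - 5)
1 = 1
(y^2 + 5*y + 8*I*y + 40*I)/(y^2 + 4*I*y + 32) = (y + 5)/(y - 4*I)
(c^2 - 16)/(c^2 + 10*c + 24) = (c - 4)/(c + 6)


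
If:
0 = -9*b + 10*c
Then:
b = 10*c/9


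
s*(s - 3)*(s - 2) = s^3 - 5*s^2 + 6*s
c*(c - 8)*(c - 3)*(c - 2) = c^4 - 13*c^3 + 46*c^2 - 48*c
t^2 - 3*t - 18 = (t - 6)*(t + 3)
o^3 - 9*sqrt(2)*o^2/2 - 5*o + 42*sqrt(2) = (o - 7*sqrt(2)/2)*(o - 3*sqrt(2))*(o + 2*sqrt(2))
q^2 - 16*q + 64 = (q - 8)^2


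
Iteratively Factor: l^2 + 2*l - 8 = (l + 4)*(l - 2)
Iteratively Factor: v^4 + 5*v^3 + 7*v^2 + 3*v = (v + 1)*(v^3 + 4*v^2 + 3*v) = (v + 1)*(v + 3)*(v^2 + v) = (v + 1)^2*(v + 3)*(v)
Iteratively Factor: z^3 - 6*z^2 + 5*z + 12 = (z - 3)*(z^2 - 3*z - 4) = (z - 3)*(z + 1)*(z - 4)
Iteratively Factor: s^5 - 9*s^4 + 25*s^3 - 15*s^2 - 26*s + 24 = (s - 3)*(s^4 - 6*s^3 + 7*s^2 + 6*s - 8) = (s - 3)*(s - 2)*(s^3 - 4*s^2 - s + 4) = (s - 3)*(s - 2)*(s - 1)*(s^2 - 3*s - 4) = (s - 3)*(s - 2)*(s - 1)*(s + 1)*(s - 4)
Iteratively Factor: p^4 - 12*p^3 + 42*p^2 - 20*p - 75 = (p - 3)*(p^3 - 9*p^2 + 15*p + 25) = (p - 5)*(p - 3)*(p^2 - 4*p - 5) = (p - 5)*(p - 3)*(p + 1)*(p - 5)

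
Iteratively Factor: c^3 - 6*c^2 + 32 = (c - 4)*(c^2 - 2*c - 8) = (c - 4)*(c + 2)*(c - 4)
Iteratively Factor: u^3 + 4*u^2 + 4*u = (u + 2)*(u^2 + 2*u) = (u + 2)^2*(u)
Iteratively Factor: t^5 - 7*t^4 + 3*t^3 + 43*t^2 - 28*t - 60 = (t - 2)*(t^4 - 5*t^3 - 7*t^2 + 29*t + 30) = (t - 3)*(t - 2)*(t^3 - 2*t^2 - 13*t - 10) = (t - 3)*(t - 2)*(t + 1)*(t^2 - 3*t - 10) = (t - 3)*(t - 2)*(t + 1)*(t + 2)*(t - 5)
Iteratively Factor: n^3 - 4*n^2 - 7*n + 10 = (n - 5)*(n^2 + n - 2) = (n - 5)*(n + 2)*(n - 1)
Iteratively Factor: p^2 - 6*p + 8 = (p - 4)*(p - 2)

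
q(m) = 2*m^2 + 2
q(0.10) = 2.02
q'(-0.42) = -1.68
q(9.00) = 164.00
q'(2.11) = 8.44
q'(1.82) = 7.28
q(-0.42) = 2.35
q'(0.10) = 0.40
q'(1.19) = 4.76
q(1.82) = 8.62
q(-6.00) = 74.00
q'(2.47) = 9.88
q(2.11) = 10.90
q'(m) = 4*m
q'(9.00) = 36.00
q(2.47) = 14.20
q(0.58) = 2.67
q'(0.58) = 2.32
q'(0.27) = 1.08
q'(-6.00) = -24.00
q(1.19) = 4.83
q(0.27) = 2.15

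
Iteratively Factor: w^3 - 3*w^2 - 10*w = (w + 2)*(w^2 - 5*w) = w*(w + 2)*(w - 5)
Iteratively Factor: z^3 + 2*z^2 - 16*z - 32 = (z + 4)*(z^2 - 2*z - 8) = (z + 2)*(z + 4)*(z - 4)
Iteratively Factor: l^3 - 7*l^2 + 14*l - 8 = (l - 4)*(l^2 - 3*l + 2) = (l - 4)*(l - 2)*(l - 1)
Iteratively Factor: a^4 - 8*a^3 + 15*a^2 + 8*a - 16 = (a - 1)*(a^3 - 7*a^2 + 8*a + 16) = (a - 1)*(a + 1)*(a^2 - 8*a + 16) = (a - 4)*(a - 1)*(a + 1)*(a - 4)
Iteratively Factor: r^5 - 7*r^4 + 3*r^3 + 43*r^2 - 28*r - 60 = (r + 2)*(r^4 - 9*r^3 + 21*r^2 + r - 30) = (r - 3)*(r + 2)*(r^3 - 6*r^2 + 3*r + 10) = (r - 3)*(r + 1)*(r + 2)*(r^2 - 7*r + 10) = (r - 3)*(r - 2)*(r + 1)*(r + 2)*(r - 5)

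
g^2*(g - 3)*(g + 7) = g^4 + 4*g^3 - 21*g^2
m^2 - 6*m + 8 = (m - 4)*(m - 2)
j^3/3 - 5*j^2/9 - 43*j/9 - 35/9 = (j/3 + 1/3)*(j - 5)*(j + 7/3)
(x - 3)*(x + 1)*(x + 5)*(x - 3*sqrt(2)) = x^4 - 3*sqrt(2)*x^3 + 3*x^3 - 13*x^2 - 9*sqrt(2)*x^2 - 15*x + 39*sqrt(2)*x + 45*sqrt(2)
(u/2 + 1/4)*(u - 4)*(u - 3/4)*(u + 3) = u^4/2 - 5*u^3/8 - 97*u^2/16 + 27*u/16 + 9/4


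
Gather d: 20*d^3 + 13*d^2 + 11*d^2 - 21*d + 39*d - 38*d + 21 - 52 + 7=20*d^3 + 24*d^2 - 20*d - 24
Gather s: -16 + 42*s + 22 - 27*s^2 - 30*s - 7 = -27*s^2 + 12*s - 1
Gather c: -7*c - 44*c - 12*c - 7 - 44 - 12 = -63*c - 63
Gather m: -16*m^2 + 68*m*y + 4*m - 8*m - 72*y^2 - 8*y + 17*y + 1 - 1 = -16*m^2 + m*(68*y - 4) - 72*y^2 + 9*y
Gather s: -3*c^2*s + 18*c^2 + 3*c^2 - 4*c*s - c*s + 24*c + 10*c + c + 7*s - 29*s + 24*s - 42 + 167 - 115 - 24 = 21*c^2 + 35*c + s*(-3*c^2 - 5*c + 2) - 14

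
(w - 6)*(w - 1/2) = w^2 - 13*w/2 + 3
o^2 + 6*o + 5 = (o + 1)*(o + 5)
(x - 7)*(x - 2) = x^2 - 9*x + 14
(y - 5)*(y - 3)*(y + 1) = y^3 - 7*y^2 + 7*y + 15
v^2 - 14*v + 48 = (v - 8)*(v - 6)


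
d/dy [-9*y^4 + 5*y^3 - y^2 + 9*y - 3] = -36*y^3 + 15*y^2 - 2*y + 9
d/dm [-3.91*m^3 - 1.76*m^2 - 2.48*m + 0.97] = -11.73*m^2 - 3.52*m - 2.48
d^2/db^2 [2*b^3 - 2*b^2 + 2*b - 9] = 12*b - 4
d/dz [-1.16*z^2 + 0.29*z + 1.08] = 0.29 - 2.32*z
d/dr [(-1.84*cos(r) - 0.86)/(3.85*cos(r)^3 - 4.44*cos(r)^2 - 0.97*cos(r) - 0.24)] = (-14.168*cos(r)^3 - 1.7634*cos(r)^2 + 7.6368*cos(r) + 0.3926)*sin(r)/(14.8225*cos(r)^6 - 34.188*cos(r)^5 + 12.2446*cos(r)^4 + 6.7656*cos(r)^3 + 3.0721*cos(r)^2 + 0.4656*cos(r) + 0.0576)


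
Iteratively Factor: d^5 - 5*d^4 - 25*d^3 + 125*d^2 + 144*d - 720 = (d - 3)*(d^4 - 2*d^3 - 31*d^2 + 32*d + 240) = (d - 4)*(d - 3)*(d^3 + 2*d^2 - 23*d - 60) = (d - 4)*(d - 3)*(d + 3)*(d^2 - d - 20) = (d - 4)*(d - 3)*(d + 3)*(d + 4)*(d - 5)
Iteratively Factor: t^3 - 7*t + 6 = (t - 1)*(t^2 + t - 6) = (t - 1)*(t + 3)*(t - 2)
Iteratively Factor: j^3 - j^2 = (j - 1)*(j^2) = j*(j - 1)*(j)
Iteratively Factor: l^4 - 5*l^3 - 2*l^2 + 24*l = (l - 3)*(l^3 - 2*l^2 - 8*l) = l*(l - 3)*(l^2 - 2*l - 8) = l*(l - 4)*(l - 3)*(l + 2)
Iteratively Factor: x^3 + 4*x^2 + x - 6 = (x - 1)*(x^2 + 5*x + 6) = (x - 1)*(x + 3)*(x + 2)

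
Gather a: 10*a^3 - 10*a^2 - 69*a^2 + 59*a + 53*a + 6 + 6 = 10*a^3 - 79*a^2 + 112*a + 12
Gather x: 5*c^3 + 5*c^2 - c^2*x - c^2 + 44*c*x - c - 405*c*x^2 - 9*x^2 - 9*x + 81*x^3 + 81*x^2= 5*c^3 + 4*c^2 - c + 81*x^3 + x^2*(72 - 405*c) + x*(-c^2 + 44*c - 9)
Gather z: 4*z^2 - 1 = 4*z^2 - 1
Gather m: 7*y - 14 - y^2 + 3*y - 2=-y^2 + 10*y - 16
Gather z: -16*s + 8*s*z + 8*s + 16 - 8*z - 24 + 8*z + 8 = 8*s*z - 8*s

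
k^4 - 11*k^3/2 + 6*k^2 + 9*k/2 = k*(k - 3)^2*(k + 1/2)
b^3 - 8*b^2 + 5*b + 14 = (b - 7)*(b - 2)*(b + 1)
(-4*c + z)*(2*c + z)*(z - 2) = -8*c^2*z + 16*c^2 - 2*c*z^2 + 4*c*z + z^3 - 2*z^2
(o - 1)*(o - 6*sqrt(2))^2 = o^3 - 12*sqrt(2)*o^2 - o^2 + 12*sqrt(2)*o + 72*o - 72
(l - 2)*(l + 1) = l^2 - l - 2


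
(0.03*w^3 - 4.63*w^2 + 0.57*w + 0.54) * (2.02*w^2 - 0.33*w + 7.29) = 0.0606*w^5 - 9.3625*w^4 + 2.898*w^3 - 32.85*w^2 + 3.9771*w + 3.9366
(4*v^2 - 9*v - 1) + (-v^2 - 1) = 3*v^2 - 9*v - 2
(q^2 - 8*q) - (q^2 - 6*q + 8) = -2*q - 8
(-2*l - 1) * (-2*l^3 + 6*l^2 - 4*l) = 4*l^4 - 10*l^3 + 2*l^2 + 4*l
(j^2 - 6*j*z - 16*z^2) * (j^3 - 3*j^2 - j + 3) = j^5 - 6*j^4*z - 3*j^4 - 16*j^3*z^2 + 18*j^3*z - j^3 + 48*j^2*z^2 + 6*j^2*z + 3*j^2 + 16*j*z^2 - 18*j*z - 48*z^2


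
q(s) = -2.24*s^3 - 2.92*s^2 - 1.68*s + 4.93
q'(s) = -6.72*s^2 - 5.84*s - 1.68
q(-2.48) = 25.30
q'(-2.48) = -28.53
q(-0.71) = 5.45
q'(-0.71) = -0.92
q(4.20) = -219.59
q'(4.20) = -144.75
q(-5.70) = 334.47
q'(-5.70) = -186.72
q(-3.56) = 74.97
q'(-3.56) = -66.06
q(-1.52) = 8.60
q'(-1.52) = -8.33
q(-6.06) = 406.38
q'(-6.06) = -213.07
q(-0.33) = 5.25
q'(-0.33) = -0.48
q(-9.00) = 1416.49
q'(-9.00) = -493.44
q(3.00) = -86.87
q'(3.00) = -79.68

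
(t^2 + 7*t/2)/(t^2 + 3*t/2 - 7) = t/(t - 2)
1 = 1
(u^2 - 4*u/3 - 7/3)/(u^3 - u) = (u - 7/3)/(u*(u - 1))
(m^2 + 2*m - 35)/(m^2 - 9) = (m^2 + 2*m - 35)/(m^2 - 9)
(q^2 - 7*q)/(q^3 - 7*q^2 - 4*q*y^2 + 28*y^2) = q/(q^2 - 4*y^2)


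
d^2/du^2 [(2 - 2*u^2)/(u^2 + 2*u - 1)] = 8*(u^3 + 3*u + 2)/(u^6 + 6*u^5 + 9*u^4 - 4*u^3 - 9*u^2 + 6*u - 1)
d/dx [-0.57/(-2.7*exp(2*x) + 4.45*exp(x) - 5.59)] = (2.5365 - 3.078*exp(x))*exp(x)/(2.7*exp(2*x) - 4.45*exp(x) + 5.59)^2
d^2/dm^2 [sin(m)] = -sin(m)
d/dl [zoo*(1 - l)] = zoo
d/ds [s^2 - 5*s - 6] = 2*s - 5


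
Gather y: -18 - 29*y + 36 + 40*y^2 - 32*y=40*y^2 - 61*y + 18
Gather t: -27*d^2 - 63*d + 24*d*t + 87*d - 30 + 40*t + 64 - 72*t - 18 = -27*d^2 + 24*d + t*(24*d - 32) + 16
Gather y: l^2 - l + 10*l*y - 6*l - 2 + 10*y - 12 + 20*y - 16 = l^2 - 7*l + y*(10*l + 30) - 30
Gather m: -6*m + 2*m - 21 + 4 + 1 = -4*m - 16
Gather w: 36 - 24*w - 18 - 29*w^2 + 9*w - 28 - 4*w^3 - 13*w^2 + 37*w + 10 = -4*w^3 - 42*w^2 + 22*w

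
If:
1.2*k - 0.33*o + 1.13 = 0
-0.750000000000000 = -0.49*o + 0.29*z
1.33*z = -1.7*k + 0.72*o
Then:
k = -0.25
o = 2.53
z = 1.68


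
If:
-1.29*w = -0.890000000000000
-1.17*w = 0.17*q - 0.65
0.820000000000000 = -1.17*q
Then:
No Solution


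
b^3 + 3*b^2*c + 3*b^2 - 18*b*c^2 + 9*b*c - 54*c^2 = (b + 3)*(b - 3*c)*(b + 6*c)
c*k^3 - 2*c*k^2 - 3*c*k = k*(k - 3)*(c*k + c)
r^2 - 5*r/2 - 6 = (r - 4)*(r + 3/2)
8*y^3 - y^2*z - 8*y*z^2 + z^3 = (-8*y + z)*(-y + z)*(y + z)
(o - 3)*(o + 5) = o^2 + 2*o - 15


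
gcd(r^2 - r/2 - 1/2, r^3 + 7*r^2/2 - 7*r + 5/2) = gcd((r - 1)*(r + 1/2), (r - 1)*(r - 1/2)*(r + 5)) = r - 1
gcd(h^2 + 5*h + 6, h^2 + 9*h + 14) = h + 2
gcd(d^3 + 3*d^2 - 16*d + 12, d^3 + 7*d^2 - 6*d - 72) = d + 6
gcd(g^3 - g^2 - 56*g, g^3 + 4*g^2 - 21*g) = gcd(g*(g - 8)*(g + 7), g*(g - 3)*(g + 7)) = g^2 + 7*g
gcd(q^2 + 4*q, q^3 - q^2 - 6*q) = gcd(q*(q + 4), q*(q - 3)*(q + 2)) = q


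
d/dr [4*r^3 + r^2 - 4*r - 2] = 12*r^2 + 2*r - 4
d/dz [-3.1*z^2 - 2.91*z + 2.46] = -6.2*z - 2.91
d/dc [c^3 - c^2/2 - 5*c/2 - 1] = 3*c^2 - c - 5/2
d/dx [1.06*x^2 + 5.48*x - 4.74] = 2.12*x + 5.48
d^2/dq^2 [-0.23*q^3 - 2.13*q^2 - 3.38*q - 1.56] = -1.38*q - 4.26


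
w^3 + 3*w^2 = w^2*(w + 3)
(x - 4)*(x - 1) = x^2 - 5*x + 4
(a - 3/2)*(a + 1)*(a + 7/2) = a^3 + 3*a^2 - 13*a/4 - 21/4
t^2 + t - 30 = (t - 5)*(t + 6)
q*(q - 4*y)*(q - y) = q^3 - 5*q^2*y + 4*q*y^2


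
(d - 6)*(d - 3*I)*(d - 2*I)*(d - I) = d^4 - 6*d^3 - 6*I*d^3 - 11*d^2 + 36*I*d^2 + 66*d + 6*I*d - 36*I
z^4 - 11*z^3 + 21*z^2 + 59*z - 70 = (z - 7)*(z - 5)*(z - 1)*(z + 2)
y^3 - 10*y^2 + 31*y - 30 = (y - 5)*(y - 3)*(y - 2)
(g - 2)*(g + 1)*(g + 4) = g^3 + 3*g^2 - 6*g - 8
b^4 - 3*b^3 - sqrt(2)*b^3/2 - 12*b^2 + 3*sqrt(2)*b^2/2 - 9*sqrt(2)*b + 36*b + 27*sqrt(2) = (b - 3)*(b - 3*sqrt(2))*(b + sqrt(2))*(b + 3*sqrt(2)/2)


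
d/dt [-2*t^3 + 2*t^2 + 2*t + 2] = -6*t^2 + 4*t + 2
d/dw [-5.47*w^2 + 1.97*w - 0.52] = 1.97 - 10.94*w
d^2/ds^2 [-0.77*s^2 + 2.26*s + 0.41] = -1.54000000000000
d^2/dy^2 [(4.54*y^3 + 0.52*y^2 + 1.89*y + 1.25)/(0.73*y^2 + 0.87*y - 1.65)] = (-3.5527136788005e-15*y^4 + 19.16337*y^3 - 31.34823*y^2 + 92.58318*y + 13.16109)/(0.389017*y^6 + 1.390869*y^5 - 0.980243999999999*y^4 - 5.628987*y^3 + 2.21562*y^2 + 7.105725*y - 4.492125)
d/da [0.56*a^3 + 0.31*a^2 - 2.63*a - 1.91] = 1.68*a^2 + 0.62*a - 2.63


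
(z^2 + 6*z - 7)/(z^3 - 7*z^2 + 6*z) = (z + 7)/(z*(z - 6))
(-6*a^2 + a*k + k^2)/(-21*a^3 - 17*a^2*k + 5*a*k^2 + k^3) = (6*a^2 - a*k - k^2)/(21*a^3 + 17*a^2*k - 5*a*k^2 - k^3)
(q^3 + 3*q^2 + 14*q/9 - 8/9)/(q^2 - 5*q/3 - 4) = (3*q^2 + 5*q - 2)/(3*(q - 3))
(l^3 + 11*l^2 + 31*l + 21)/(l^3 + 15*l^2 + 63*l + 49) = (l + 3)/(l + 7)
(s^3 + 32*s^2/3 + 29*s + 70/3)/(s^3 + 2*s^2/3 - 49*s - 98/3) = (3*s^2 + 11*s + 10)/(3*s^2 - 19*s - 14)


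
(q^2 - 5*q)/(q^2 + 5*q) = (q - 5)/(q + 5)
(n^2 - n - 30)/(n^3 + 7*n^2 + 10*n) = (n - 6)/(n*(n + 2))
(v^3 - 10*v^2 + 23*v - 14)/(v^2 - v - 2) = (v^2 - 8*v + 7)/(v + 1)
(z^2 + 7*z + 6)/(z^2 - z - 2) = (z + 6)/(z - 2)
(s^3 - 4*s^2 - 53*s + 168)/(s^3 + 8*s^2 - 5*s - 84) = (s - 8)/(s + 4)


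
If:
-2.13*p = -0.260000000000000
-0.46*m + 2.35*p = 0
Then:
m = 0.62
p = 0.12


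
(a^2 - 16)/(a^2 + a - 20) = (a + 4)/(a + 5)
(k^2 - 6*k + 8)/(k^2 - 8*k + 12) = (k - 4)/(k - 6)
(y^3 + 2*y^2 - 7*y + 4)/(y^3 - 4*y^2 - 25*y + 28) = (y - 1)/(y - 7)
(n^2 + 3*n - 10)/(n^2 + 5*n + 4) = (n^2 + 3*n - 10)/(n^2 + 5*n + 4)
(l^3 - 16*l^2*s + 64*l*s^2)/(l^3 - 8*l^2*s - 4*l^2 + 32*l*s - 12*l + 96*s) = l*(l - 8*s)/(l^2 - 4*l - 12)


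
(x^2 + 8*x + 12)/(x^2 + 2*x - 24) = (x + 2)/(x - 4)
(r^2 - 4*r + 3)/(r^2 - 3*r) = (r - 1)/r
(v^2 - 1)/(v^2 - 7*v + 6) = (v + 1)/(v - 6)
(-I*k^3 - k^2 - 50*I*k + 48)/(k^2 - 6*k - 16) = (I*k^3 + k^2 + 50*I*k - 48)/(-k^2 + 6*k + 16)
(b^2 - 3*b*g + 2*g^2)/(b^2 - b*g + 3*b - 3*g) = (b - 2*g)/(b + 3)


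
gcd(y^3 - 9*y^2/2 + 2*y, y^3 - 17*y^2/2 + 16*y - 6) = y - 1/2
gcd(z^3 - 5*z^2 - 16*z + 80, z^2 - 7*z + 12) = z - 4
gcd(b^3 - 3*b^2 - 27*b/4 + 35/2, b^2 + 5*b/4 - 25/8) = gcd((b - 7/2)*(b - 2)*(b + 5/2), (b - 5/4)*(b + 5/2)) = b + 5/2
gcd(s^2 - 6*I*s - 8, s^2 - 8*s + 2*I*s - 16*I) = 1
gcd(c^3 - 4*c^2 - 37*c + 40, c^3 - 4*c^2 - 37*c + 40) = c^3 - 4*c^2 - 37*c + 40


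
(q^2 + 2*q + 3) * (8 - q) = -q^3 + 6*q^2 + 13*q + 24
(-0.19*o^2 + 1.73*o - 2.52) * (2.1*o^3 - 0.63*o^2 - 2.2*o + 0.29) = -0.399*o^5 + 3.7527*o^4 - 5.9639*o^3 - 2.2735*o^2 + 6.0457*o - 0.7308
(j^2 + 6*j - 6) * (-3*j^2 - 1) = -3*j^4 - 18*j^3 + 17*j^2 - 6*j + 6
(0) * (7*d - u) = 0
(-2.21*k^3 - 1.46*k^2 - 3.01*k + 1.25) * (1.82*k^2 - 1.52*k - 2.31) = -4.0222*k^5 + 0.702*k^4 + 1.8461*k^3 + 10.2228*k^2 + 5.0531*k - 2.8875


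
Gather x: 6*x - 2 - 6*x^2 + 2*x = -6*x^2 + 8*x - 2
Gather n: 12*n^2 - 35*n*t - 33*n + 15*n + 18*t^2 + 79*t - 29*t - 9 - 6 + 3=12*n^2 + n*(-35*t - 18) + 18*t^2 + 50*t - 12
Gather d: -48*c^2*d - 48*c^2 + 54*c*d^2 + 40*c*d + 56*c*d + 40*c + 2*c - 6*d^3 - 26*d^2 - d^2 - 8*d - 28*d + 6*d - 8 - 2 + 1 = -48*c^2 + 42*c - 6*d^3 + d^2*(54*c - 27) + d*(-48*c^2 + 96*c - 30) - 9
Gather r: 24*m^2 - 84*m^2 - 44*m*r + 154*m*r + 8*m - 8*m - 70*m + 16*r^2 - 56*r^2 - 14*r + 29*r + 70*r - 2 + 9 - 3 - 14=-60*m^2 - 70*m - 40*r^2 + r*(110*m + 85) - 10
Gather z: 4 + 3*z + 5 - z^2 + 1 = -z^2 + 3*z + 10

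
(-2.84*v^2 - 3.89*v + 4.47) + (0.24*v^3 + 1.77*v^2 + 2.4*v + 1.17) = 0.24*v^3 - 1.07*v^2 - 1.49*v + 5.64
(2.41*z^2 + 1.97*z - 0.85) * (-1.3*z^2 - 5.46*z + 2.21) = -3.133*z^4 - 15.7196*z^3 - 4.3251*z^2 + 8.9947*z - 1.8785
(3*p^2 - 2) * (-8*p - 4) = -24*p^3 - 12*p^2 + 16*p + 8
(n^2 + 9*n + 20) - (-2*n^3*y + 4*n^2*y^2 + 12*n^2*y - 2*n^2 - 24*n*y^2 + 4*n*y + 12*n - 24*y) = 2*n^3*y - 4*n^2*y^2 - 12*n^2*y + 3*n^2 + 24*n*y^2 - 4*n*y - 3*n + 24*y + 20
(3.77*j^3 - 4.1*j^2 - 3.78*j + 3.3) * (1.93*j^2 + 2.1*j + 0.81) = 7.2761*j^5 + 0.00400000000000134*j^4 - 12.8517*j^3 - 4.89*j^2 + 3.8682*j + 2.673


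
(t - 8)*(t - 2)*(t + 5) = t^3 - 5*t^2 - 34*t + 80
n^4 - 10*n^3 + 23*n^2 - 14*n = n*(n - 7)*(n - 2)*(n - 1)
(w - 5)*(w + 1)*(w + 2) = w^3 - 2*w^2 - 13*w - 10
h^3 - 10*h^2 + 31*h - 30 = (h - 5)*(h - 3)*(h - 2)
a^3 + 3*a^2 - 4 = (a - 1)*(a + 2)^2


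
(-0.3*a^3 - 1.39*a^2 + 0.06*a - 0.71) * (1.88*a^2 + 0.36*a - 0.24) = -0.564*a^5 - 2.7212*a^4 - 0.3156*a^3 - 0.9796*a^2 - 0.27*a + 0.1704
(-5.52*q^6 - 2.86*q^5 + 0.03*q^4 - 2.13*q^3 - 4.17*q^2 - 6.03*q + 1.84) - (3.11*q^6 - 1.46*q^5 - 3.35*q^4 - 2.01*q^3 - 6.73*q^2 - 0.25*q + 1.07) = -8.63*q^6 - 1.4*q^5 + 3.38*q^4 - 0.12*q^3 + 2.56*q^2 - 5.78*q + 0.77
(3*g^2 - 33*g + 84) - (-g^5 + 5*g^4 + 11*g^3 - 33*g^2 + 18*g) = g^5 - 5*g^4 - 11*g^3 + 36*g^2 - 51*g + 84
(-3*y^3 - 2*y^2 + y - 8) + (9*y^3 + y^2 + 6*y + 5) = 6*y^3 - y^2 + 7*y - 3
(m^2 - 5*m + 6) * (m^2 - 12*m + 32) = m^4 - 17*m^3 + 98*m^2 - 232*m + 192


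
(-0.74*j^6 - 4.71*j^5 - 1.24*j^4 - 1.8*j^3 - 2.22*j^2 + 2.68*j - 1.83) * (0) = 0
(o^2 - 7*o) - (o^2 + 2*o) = -9*o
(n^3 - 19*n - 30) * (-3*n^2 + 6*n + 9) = -3*n^5 + 6*n^4 + 66*n^3 - 24*n^2 - 351*n - 270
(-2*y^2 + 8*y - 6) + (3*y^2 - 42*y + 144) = y^2 - 34*y + 138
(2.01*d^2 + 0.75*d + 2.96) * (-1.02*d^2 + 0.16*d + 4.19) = -2.0502*d^4 - 0.4434*d^3 + 5.5227*d^2 + 3.6161*d + 12.4024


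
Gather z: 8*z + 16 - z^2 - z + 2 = -z^2 + 7*z + 18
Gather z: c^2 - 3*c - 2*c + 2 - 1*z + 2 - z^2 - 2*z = c^2 - 5*c - z^2 - 3*z + 4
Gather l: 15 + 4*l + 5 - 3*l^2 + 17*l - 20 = -3*l^2 + 21*l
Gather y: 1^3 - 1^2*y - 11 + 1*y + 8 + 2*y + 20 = 2*y + 18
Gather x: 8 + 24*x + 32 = 24*x + 40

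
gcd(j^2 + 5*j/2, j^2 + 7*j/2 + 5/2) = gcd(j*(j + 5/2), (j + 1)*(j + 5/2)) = j + 5/2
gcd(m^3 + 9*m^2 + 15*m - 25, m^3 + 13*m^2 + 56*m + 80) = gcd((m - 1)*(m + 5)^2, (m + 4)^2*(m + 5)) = m + 5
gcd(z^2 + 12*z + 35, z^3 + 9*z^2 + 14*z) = z + 7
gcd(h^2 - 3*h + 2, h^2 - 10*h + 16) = h - 2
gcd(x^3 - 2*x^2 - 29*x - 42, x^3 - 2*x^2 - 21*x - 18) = x + 3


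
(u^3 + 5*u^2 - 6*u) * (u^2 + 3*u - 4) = u^5 + 8*u^4 + 5*u^3 - 38*u^2 + 24*u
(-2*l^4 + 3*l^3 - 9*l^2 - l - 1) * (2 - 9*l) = 18*l^5 - 31*l^4 + 87*l^3 - 9*l^2 + 7*l - 2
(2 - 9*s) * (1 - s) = 9*s^2 - 11*s + 2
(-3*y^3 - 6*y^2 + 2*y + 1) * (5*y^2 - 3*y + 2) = -15*y^5 - 21*y^4 + 22*y^3 - 13*y^2 + y + 2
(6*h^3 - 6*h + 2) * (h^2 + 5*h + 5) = 6*h^5 + 30*h^4 + 24*h^3 - 28*h^2 - 20*h + 10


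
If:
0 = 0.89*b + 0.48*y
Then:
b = -0.539325842696629*y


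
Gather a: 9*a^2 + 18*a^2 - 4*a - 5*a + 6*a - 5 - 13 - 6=27*a^2 - 3*a - 24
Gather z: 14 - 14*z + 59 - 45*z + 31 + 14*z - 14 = 90 - 45*z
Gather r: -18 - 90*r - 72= -90*r - 90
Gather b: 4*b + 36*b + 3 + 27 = 40*b + 30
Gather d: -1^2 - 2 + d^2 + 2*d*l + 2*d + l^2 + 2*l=d^2 + d*(2*l + 2) + l^2 + 2*l - 3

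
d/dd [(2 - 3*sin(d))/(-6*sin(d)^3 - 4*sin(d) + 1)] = (-36*sin(d)^3 + 36*sin(d)^2 + 5)*cos(d)/(6*sin(d)^3 + 4*sin(d) - 1)^2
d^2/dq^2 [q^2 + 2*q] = 2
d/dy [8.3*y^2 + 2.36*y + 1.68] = 16.6*y + 2.36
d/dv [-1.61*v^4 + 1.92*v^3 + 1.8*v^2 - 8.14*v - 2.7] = -6.44*v^3 + 5.76*v^2 + 3.6*v - 8.14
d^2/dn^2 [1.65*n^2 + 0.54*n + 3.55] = 3.30000000000000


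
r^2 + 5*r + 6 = (r + 2)*(r + 3)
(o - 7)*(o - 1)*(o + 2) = o^3 - 6*o^2 - 9*o + 14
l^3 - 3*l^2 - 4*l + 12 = (l - 3)*(l - 2)*(l + 2)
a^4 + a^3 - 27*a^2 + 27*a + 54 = (a - 3)^2*(a + 1)*(a + 6)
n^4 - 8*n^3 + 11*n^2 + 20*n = n*(n - 5)*(n - 4)*(n + 1)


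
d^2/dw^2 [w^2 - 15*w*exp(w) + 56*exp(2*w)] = -15*w*exp(w) + 224*exp(2*w) - 30*exp(w) + 2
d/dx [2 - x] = -1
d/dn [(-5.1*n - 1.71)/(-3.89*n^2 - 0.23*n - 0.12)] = (-19.839*n^2 - 13.3038*n + 0.2187)/(15.1321*n^4 + 1.7894*n^3 + 0.9865*n^2 + 0.0552*n + 0.0144)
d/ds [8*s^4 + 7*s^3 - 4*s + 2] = 32*s^3 + 21*s^2 - 4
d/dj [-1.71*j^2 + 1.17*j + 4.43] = 1.17 - 3.42*j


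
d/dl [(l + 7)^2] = 2*l + 14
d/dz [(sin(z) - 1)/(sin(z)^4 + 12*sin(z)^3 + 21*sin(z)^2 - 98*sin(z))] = (-3*sin(z)^3 + sin(z)^2 + 8*sin(z) - 14)*cos(z)/((sin(z) - 2)^2*(sin(z) + 7)^3*sin(z)^2)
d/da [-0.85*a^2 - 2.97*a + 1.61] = -1.7*a - 2.97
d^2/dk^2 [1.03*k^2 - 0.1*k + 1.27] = 2.06000000000000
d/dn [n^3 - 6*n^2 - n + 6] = 3*n^2 - 12*n - 1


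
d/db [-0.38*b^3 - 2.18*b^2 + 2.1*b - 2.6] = -1.14*b^2 - 4.36*b + 2.1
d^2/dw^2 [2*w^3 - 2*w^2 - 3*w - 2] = 12*w - 4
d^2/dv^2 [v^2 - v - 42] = 2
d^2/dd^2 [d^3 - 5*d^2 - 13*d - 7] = 6*d - 10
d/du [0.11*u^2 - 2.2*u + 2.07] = 0.22*u - 2.2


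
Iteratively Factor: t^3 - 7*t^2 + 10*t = (t)*(t^2 - 7*t + 10) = t*(t - 5)*(t - 2)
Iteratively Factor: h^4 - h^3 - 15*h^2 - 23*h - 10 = (h + 2)*(h^3 - 3*h^2 - 9*h - 5) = (h + 1)*(h + 2)*(h^2 - 4*h - 5) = (h - 5)*(h + 1)*(h + 2)*(h + 1)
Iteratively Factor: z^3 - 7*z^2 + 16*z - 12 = (z - 3)*(z^2 - 4*z + 4) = (z - 3)*(z - 2)*(z - 2)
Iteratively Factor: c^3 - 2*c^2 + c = (c - 1)*(c^2 - c) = c*(c - 1)*(c - 1)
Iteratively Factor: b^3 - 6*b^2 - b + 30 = (b + 2)*(b^2 - 8*b + 15) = (b - 3)*(b + 2)*(b - 5)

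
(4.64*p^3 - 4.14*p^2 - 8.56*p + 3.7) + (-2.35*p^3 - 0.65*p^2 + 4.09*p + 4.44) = 2.29*p^3 - 4.79*p^2 - 4.47*p + 8.14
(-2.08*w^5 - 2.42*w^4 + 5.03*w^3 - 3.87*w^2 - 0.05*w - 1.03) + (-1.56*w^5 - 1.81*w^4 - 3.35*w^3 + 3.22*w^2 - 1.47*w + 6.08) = -3.64*w^5 - 4.23*w^4 + 1.68*w^3 - 0.65*w^2 - 1.52*w + 5.05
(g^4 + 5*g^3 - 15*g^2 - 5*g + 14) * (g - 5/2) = g^5 + 5*g^4/2 - 55*g^3/2 + 65*g^2/2 + 53*g/2 - 35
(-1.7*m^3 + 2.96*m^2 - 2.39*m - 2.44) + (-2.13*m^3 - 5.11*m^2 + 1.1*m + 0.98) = -3.83*m^3 - 2.15*m^2 - 1.29*m - 1.46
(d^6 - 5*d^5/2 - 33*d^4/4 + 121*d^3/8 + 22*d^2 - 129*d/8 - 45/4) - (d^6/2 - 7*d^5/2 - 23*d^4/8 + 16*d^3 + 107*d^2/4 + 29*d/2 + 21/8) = d^6/2 + d^5 - 43*d^4/8 - 7*d^3/8 - 19*d^2/4 - 245*d/8 - 111/8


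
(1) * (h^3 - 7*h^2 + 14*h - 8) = h^3 - 7*h^2 + 14*h - 8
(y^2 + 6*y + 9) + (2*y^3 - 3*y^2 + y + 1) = 2*y^3 - 2*y^2 + 7*y + 10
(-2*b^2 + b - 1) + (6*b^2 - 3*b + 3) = 4*b^2 - 2*b + 2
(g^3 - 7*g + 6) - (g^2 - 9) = g^3 - g^2 - 7*g + 15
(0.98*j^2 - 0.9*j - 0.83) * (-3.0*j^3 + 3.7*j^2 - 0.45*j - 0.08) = -2.94*j^5 + 6.326*j^4 - 1.281*j^3 - 2.7444*j^2 + 0.4455*j + 0.0664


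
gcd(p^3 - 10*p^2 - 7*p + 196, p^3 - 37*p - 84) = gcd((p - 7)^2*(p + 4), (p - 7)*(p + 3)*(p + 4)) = p^2 - 3*p - 28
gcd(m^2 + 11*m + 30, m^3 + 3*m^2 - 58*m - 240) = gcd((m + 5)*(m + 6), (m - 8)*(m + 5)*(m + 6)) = m^2 + 11*m + 30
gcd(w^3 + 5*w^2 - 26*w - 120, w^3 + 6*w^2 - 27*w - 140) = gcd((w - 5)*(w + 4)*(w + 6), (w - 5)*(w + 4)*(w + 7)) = w^2 - w - 20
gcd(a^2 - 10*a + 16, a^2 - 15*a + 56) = a - 8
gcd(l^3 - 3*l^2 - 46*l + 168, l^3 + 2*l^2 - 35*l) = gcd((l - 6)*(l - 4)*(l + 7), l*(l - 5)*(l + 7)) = l + 7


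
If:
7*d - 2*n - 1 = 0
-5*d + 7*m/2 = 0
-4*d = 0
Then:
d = 0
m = 0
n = -1/2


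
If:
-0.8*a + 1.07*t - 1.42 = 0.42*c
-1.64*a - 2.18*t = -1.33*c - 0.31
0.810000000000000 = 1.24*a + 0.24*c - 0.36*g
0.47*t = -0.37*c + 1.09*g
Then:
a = 0.47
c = 8.66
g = 5.13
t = 5.07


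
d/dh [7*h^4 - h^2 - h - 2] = 28*h^3 - 2*h - 1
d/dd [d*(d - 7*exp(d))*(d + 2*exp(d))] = -5*d^2*exp(d) + 3*d^2 - 28*d*exp(2*d) - 10*d*exp(d) - 14*exp(2*d)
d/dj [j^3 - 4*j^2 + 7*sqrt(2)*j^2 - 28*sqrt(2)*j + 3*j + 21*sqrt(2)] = 3*j^2 - 8*j + 14*sqrt(2)*j - 28*sqrt(2) + 3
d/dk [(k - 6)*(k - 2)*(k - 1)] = 3*k^2 - 18*k + 20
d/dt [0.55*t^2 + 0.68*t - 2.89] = 1.1*t + 0.68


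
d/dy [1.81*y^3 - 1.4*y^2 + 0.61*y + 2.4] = 5.43*y^2 - 2.8*y + 0.61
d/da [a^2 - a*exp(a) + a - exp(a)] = -a*exp(a) + 2*a - 2*exp(a) + 1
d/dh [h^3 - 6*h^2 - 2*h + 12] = 3*h^2 - 12*h - 2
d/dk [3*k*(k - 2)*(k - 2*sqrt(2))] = 9*k^2 - 12*sqrt(2)*k - 12*k + 12*sqrt(2)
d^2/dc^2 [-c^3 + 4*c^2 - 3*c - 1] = 8 - 6*c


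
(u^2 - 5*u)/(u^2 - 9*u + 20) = u/(u - 4)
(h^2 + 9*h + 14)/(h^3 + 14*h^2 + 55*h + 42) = (h + 2)/(h^2 + 7*h + 6)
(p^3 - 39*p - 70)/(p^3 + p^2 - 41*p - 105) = (p + 2)/(p + 3)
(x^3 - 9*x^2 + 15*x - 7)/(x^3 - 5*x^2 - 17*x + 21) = (x - 1)/(x + 3)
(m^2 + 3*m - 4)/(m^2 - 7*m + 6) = (m + 4)/(m - 6)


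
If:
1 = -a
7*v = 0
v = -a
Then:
No Solution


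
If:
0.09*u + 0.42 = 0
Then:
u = -4.67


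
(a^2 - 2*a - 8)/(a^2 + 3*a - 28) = (a + 2)/(a + 7)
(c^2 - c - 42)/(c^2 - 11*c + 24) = (c^2 - c - 42)/(c^2 - 11*c + 24)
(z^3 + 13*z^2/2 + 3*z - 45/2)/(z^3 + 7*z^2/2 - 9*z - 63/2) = (2*z^2 + 7*z - 15)/(2*z^2 + z - 21)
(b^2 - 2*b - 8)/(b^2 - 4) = (b - 4)/(b - 2)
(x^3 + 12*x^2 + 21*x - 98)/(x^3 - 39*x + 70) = (x + 7)/(x - 5)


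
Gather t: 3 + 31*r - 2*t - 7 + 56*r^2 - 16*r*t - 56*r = 56*r^2 - 25*r + t*(-16*r - 2) - 4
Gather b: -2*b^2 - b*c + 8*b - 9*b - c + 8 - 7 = -2*b^2 + b*(-c - 1) - c + 1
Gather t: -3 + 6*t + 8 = 6*t + 5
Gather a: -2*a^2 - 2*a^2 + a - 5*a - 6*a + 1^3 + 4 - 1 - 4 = -4*a^2 - 10*a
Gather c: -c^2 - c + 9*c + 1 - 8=-c^2 + 8*c - 7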